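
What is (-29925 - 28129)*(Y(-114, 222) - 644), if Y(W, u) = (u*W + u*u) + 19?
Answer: -1355618954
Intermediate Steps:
Y(W, u) = 19 + u² + W*u (Y(W, u) = (W*u + u²) + 19 = (u² + W*u) + 19 = 19 + u² + W*u)
(-29925 - 28129)*(Y(-114, 222) - 644) = (-29925 - 28129)*((19 + 222² - 114*222) - 644) = -58054*((19 + 49284 - 25308) - 644) = -58054*(23995 - 644) = -58054*23351 = -1355618954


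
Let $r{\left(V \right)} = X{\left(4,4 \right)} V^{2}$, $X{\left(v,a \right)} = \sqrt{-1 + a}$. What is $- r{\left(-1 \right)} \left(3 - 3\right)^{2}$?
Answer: $0$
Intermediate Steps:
$r{\left(V \right)} = \sqrt{3} V^{2}$ ($r{\left(V \right)} = \sqrt{-1 + 4} V^{2} = \sqrt{3} V^{2}$)
$- r{\left(-1 \right)} \left(3 - 3\right)^{2} = - \sqrt{3} \left(-1\right)^{2} \left(3 - 3\right)^{2} = - \sqrt{3} \cdot 1 \cdot 0^{2} = - \sqrt{3} \cdot 0 = 0$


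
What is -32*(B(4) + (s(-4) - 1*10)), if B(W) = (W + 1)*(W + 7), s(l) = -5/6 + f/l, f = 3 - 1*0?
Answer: -4168/3 ≈ -1389.3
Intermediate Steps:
f = 3 (f = 3 + 0 = 3)
s(l) = -⅚ + 3/l (s(l) = -5/6 + 3/l = -5*⅙ + 3/l = -⅚ + 3/l)
B(W) = (1 + W)*(7 + W)
-32*(B(4) + (s(-4) - 1*10)) = -32*((7 + 4² + 8*4) + ((-⅚ + 3/(-4)) - 1*10)) = -32*((7 + 16 + 32) + ((-⅚ + 3*(-¼)) - 10)) = -32*(55 + ((-⅚ - ¾) - 10)) = -32*(55 + (-19/12 - 10)) = -32*(55 - 139/12) = -32*521/12 = -4168/3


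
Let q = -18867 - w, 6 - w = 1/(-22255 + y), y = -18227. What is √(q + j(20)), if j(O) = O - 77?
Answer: I*√3446926525978/13494 ≈ 137.59*I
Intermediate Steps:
j(O) = -77 + O
w = 242893/40482 (w = 6 - 1/(-22255 - 18227) = 6 - 1/(-40482) = 6 - 1*(-1/40482) = 6 + 1/40482 = 242893/40482 ≈ 6.0000)
q = -764016787/40482 (q = -18867 - 1*242893/40482 = -18867 - 242893/40482 = -764016787/40482 ≈ -18873.)
√(q + j(20)) = √(-764016787/40482 + (-77 + 20)) = √(-764016787/40482 - 57) = √(-766324261/40482) = I*√3446926525978/13494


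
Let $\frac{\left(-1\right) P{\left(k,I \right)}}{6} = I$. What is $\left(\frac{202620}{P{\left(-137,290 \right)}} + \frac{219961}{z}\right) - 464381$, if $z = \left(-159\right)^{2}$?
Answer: $- \frac{340539460837}{733149} \approx -4.6449 \cdot 10^{5}$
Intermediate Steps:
$P{\left(k,I \right)} = - 6 I$
$z = 25281$
$\left(\frac{202620}{P{\left(-137,290 \right)}} + \frac{219961}{z}\right) - 464381 = \left(\frac{202620}{\left(-6\right) 290} + \frac{219961}{25281}\right) - 464381 = \left(\frac{202620}{-1740} + 219961 \cdot \frac{1}{25281}\right) - 464381 = \left(202620 \left(- \frac{1}{1740}\right) + \frac{219961}{25281}\right) - 464381 = \left(- \frac{3377}{29} + \frac{219961}{25281}\right) - 464381 = - \frac{78995068}{733149} - 464381 = - \frac{340539460837}{733149}$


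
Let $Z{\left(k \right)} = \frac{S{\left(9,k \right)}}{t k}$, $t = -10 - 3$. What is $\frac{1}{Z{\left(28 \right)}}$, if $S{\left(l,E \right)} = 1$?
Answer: $-364$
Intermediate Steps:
$t = -13$ ($t = -10 - 3 = -13$)
$Z{\left(k \right)} = - \frac{1}{13 k}$ ($Z{\left(k \right)} = 1 \frac{1}{\left(-13\right) k} = 1 \left(- \frac{1}{13 k}\right) = - \frac{1}{13 k}$)
$\frac{1}{Z{\left(28 \right)}} = \frac{1}{\left(- \frac{1}{13}\right) \frac{1}{28}} = \frac{1}{- \frac{1}{364}} = -364$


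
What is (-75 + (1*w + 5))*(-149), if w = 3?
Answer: 9983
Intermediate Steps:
(-75 + (1*w + 5))*(-149) = (-75 + (1*3 + 5))*(-149) = (-75 + (3 + 5))*(-149) = (-75 + 8)*(-149) = -67*(-149) = 9983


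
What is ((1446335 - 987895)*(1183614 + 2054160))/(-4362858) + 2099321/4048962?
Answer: -333887045408985739/981391458522 ≈ -3.4022e+5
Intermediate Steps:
((1446335 - 987895)*(1183614 + 2054160))/(-4362858) + 2099321/4048962 = (458440*3237774)*(-1/4362858) + 2099321*(1/4048962) = 1484325112560*(-1/4362858) + 2099321/4048962 = -247387518760/727143 + 2099321/4048962 = -333887045408985739/981391458522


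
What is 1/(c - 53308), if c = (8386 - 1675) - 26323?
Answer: -1/72920 ≈ -1.3714e-5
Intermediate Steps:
c = -19612 (c = 6711 - 26323 = -19612)
1/(c - 53308) = 1/(-19612 - 53308) = 1/(-72920) = -1/72920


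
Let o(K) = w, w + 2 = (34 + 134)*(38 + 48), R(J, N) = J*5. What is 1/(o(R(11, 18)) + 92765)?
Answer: 1/107211 ≈ 9.3274e-6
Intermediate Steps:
R(J, N) = 5*J
w = 14446 (w = -2 + (34 + 134)*(38 + 48) = -2 + 168*86 = -2 + 14448 = 14446)
o(K) = 14446
1/(o(R(11, 18)) + 92765) = 1/(14446 + 92765) = 1/107211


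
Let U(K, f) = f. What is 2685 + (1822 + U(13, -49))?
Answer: 4458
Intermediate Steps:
2685 + (1822 + U(13, -49)) = 2685 + (1822 - 49) = 2685 + 1773 = 4458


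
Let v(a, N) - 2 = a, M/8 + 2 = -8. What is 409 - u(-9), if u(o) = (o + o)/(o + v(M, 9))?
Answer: 11855/29 ≈ 408.79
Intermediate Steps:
M = -80 (M = -16 + 8*(-8) = -16 - 64 = -80)
v(a, N) = 2 + a
u(o) = 2*o/(-78 + o) (u(o) = (o + o)/(o + (2 - 80)) = (2*o)/(o - 78) = (2*o)/(-78 + o) = 2*o/(-78 + o))
409 - u(-9) = 409 - 2*(-9)/(-78 - 9) = 409 - 2*(-9)/(-87) = 409 - 2*(-9)*(-1)/87 = 409 - 1*6/29 = 409 - 6/29 = 11855/29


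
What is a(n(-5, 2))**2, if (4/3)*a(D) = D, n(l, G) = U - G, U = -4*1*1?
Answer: 81/4 ≈ 20.250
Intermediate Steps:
U = -4 (U = -4*1 = -4)
n(l, G) = -4 - G
a(D) = 3*D/4
a(n(-5, 2))**2 = (3*(-4 - 1*2)/4)**2 = (3*(-4 - 2)/4)**2 = ((3/4)*(-6))**2 = (-9/2)**2 = 81/4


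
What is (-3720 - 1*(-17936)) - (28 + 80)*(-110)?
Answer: 26096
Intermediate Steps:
(-3720 - 1*(-17936)) - (28 + 80)*(-110) = (-3720 + 17936) - 108*(-110) = 14216 - 1*(-11880) = 14216 + 11880 = 26096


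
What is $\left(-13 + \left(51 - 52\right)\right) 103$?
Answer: $-1442$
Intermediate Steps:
$\left(-13 + \left(51 - 52\right)\right) 103 = \left(-13 - 1\right) 103 = \left(-14\right) 103 = -1442$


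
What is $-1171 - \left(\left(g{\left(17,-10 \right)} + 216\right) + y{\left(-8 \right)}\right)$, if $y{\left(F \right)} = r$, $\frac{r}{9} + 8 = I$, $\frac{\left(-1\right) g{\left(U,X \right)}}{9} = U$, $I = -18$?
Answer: $-1000$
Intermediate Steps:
$g{\left(U,X \right)} = - 9 U$
$r = -234$ ($r = -72 + 9 \left(-18\right) = -72 - 162 = -234$)
$y{\left(F \right)} = -234$
$-1171 - \left(\left(g{\left(17,-10 \right)} + 216\right) + y{\left(-8 \right)}\right) = -1171 - \left(\left(\left(-9\right) 17 + 216\right) - 234\right) = -1171 - \left(\left(-153 + 216\right) - 234\right) = -1171 - \left(63 - 234\right) = -1171 - -171 = -1171 + 171 = -1000$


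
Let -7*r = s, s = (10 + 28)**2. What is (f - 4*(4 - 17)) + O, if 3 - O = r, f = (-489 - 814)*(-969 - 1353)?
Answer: 21180791/7 ≈ 3.0258e+6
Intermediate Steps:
s = 1444 (s = 38**2 = 1444)
f = 3025566 (f = -1303*(-2322) = 3025566)
r = -1444/7 (r = -1/7*1444 = -1444/7 ≈ -206.29)
O = 1465/7 (O = 3 - 1*(-1444/7) = 3 + 1444/7 = 1465/7 ≈ 209.29)
(f - 4*(4 - 17)) + O = (3025566 - 4*(4 - 17)) + 1465/7 = (3025566 - 4*(-13)) + 1465/7 = (3025566 + 52) + 1465/7 = 3025618 + 1465/7 = 21180791/7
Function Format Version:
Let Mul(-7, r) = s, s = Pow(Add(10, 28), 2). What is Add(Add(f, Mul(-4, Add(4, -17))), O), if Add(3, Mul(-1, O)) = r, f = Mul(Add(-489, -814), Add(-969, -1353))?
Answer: Rational(21180791, 7) ≈ 3.0258e+6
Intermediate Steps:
s = 1444 (s = Pow(38, 2) = 1444)
f = 3025566 (f = Mul(-1303, -2322) = 3025566)
r = Rational(-1444, 7) (r = Mul(Rational(-1, 7), 1444) = Rational(-1444, 7) ≈ -206.29)
O = Rational(1465, 7) (O = Add(3, Mul(-1, Rational(-1444, 7))) = Add(3, Rational(1444, 7)) = Rational(1465, 7) ≈ 209.29)
Add(Add(f, Mul(-4, Add(4, -17))), O) = Add(Add(3025566, Mul(-4, Add(4, -17))), Rational(1465, 7)) = Add(Add(3025566, Mul(-4, -13)), Rational(1465, 7)) = Add(Add(3025566, 52), Rational(1465, 7)) = Add(3025618, Rational(1465, 7)) = Rational(21180791, 7)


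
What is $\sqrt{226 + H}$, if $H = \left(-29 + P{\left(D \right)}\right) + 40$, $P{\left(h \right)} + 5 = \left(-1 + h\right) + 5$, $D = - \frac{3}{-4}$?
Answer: $\frac{\sqrt{947}}{2} \approx 15.387$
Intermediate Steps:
$D = \frac{3}{4}$ ($D = \left(-3\right) \left(- \frac{1}{4}\right) = \frac{3}{4} \approx 0.75$)
$P{\left(h \right)} = -1 + h$ ($P{\left(h \right)} = -5 + \left(\left(-1 + h\right) + 5\right) = -5 + \left(4 + h\right) = -1 + h$)
$H = \frac{43}{4}$ ($H = \left(-29 + \left(-1 + \frac{3}{4}\right)\right) + 40 = \left(-29 - \frac{1}{4}\right) + 40 = - \frac{117}{4} + 40 = \frac{43}{4} \approx 10.75$)
$\sqrt{226 + H} = \sqrt{226 + \frac{43}{4}} = \sqrt{\frac{947}{4}} = \frac{\sqrt{947}}{2}$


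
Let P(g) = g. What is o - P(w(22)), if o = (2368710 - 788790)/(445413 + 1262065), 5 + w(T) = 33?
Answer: -23114732/853739 ≈ -27.075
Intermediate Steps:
w(T) = 28 (w(T) = -5 + 33 = 28)
o = 789960/853739 (o = 1579920/1707478 = 1579920*(1/1707478) = 789960/853739 ≈ 0.92529)
o - P(w(22)) = 789960/853739 - 1*28 = 789960/853739 - 28 = -23114732/853739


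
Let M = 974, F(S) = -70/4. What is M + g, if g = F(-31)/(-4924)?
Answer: 9591987/9848 ≈ 974.00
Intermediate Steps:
F(S) = -35/2 (F(S) = -70*1/4 = -35/2)
g = 35/9848 (g = -35/2/(-4924) = -35/2*(-1/4924) = 35/9848 ≈ 0.0035540)
M + g = 974 + 35/9848 = 9591987/9848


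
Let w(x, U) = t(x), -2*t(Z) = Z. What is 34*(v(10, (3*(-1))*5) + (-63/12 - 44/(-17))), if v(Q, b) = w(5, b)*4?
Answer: -861/2 ≈ -430.50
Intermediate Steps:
t(Z) = -Z/2
w(x, U) = -x/2
v(Q, b) = -10 (v(Q, b) = -1/2*5*4 = -5/2*4 = -10)
34*(v(10, (3*(-1))*5) + (-63/12 - 44/(-17))) = 34*(-10 + (-63/12 - 44/(-17))) = 34*(-10 + (-63*1/12 - 44*(-1/17))) = 34*(-10 + (-21/4 + 44/17)) = 34*(-10 - 181/68) = 34*(-861/68) = -861/2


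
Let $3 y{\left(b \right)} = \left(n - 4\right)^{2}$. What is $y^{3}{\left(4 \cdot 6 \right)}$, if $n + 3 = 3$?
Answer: $\frac{4096}{27} \approx 151.7$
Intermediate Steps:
$n = 0$ ($n = -3 + 3 = 0$)
$y{\left(b \right)} = \frac{16}{3}$ ($y{\left(b \right)} = \frac{\left(0 - 4\right)^{2}}{3} = \frac{\left(-4\right)^{2}}{3} = \frac{1}{3} \cdot 16 = \frac{16}{3}$)
$y^{3}{\left(4 \cdot 6 \right)} = \left(\frac{16}{3}\right)^{3} = \frac{4096}{27}$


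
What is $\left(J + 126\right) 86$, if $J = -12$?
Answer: $9804$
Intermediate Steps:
$\left(J + 126\right) 86 = \left(-12 + 126\right) 86 = 114 \cdot 86 = 9804$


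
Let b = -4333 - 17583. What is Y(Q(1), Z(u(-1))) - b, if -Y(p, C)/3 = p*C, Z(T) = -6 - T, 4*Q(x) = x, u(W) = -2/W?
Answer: 21922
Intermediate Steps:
Q(x) = x/4
Y(p, C) = -3*C*p (Y(p, C) = -3*p*C = -3*C*p)
b = -21916
Y(Q(1), Z(u(-1))) - b = -3*(-6 - (-2)/(-1))*(¼)*1 - 1*(-21916) = -3*(-6 - (-2)*(-1))*¼ + 21916 = -3*(-6 - 1*2)*¼ + 21916 = -3*(-6 - 2)*¼ + 21916 = -3*(-8)*¼ + 21916 = 6 + 21916 = 21922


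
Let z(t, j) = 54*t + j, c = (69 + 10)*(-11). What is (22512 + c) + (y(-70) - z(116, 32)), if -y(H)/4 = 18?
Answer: 15275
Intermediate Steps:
c = -869 (c = 79*(-11) = -869)
z(t, j) = j + 54*t
y(H) = -72 (y(H) = -4*18 = -72)
(22512 + c) + (y(-70) - z(116, 32)) = (22512 - 869) + (-72 - (32 + 54*116)) = 21643 + (-72 - (32 + 6264)) = 21643 + (-72 - 1*6296) = 21643 + (-72 - 6296) = 21643 - 6368 = 15275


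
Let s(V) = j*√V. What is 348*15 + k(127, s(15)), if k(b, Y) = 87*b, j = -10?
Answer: 16269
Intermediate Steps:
s(V) = -10*√V
348*15 + k(127, s(15)) = 348*15 + 87*127 = 5220 + 11049 = 16269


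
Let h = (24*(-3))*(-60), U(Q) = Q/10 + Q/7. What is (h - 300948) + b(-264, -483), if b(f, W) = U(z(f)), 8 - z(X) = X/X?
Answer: -2966263/10 ≈ -2.9663e+5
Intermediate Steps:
z(X) = 7 (z(X) = 8 - X/X = 8 - 1*1 = 8 - 1 = 7)
U(Q) = 17*Q/70 (U(Q) = Q*(⅒) + Q*(⅐) = Q/10 + Q/7 = 17*Q/70)
b(f, W) = 17/10 (b(f, W) = (17/70)*7 = 17/10)
h = 4320 (h = -72*(-60) = 4320)
(h - 300948) + b(-264, -483) = (4320 - 300948) + 17/10 = -296628 + 17/10 = -2966263/10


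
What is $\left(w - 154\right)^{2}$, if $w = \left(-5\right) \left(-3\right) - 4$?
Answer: $20449$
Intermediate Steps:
$w = 11$ ($w = 15 - 4 = 11$)
$\left(w - 154\right)^{2} = \left(11 - 154\right)^{2} = \left(-143\right)^{2} = 20449$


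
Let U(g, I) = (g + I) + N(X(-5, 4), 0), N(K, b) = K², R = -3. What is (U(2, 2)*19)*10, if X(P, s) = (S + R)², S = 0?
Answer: 16150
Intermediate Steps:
X(P, s) = 9 (X(P, s) = (0 - 3)² = (-3)² = 9)
U(g, I) = 81 + I + g (U(g, I) = (g + I) + 9² = (I + g) + 81 = 81 + I + g)
(U(2, 2)*19)*10 = ((81 + 2 + 2)*19)*10 = (85*19)*10 = 1615*10 = 16150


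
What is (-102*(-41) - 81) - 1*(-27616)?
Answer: 31717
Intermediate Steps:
(-102*(-41) - 81) - 1*(-27616) = (4182 - 81) + 27616 = 4101 + 27616 = 31717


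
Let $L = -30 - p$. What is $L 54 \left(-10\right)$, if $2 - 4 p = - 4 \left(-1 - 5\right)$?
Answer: $13230$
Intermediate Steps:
$p = - \frac{11}{2}$ ($p = \frac{1}{2} - \frac{\left(-4\right) \left(-1 - 5\right)}{4} = \frac{1}{2} - \frac{\left(-4\right) \left(-6\right)}{4} = \frac{1}{2} - 6 = - \frac{11}{2} \approx -5.5$)
$L = - \frac{49}{2}$ ($L = -30 - - \frac{11}{2} = -30 + \frac{11}{2} = - \frac{49}{2} \approx -24.5$)
$L 54 \left(-10\right) = \left(- \frac{49}{2}\right) 54 \left(-10\right) = \left(-1323\right) \left(-10\right) = 13230$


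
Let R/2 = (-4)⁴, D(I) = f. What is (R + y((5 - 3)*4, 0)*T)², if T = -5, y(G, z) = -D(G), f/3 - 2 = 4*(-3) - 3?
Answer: 100489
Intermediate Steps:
f = -39 (f = 6 + 3*(4*(-3) - 3) = 6 + 3*(-12 - 3) = 6 + 3*(-15) = 6 - 45 = -39)
D(I) = -39
y(G, z) = 39 (y(G, z) = -1*(-39) = 39)
R = 512 (R = 2*(-4)⁴ = 2*256 = 512)
(R + y((5 - 3)*4, 0)*T)² = (512 + 39*(-5))² = (512 - 195)² = 317² = 100489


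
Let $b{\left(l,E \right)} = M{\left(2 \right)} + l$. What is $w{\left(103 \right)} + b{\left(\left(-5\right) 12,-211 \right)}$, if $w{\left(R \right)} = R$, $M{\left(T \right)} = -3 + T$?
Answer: $42$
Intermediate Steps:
$b{\left(l,E \right)} = -1 + l$ ($b{\left(l,E \right)} = \left(-3 + 2\right) + l = -1 + l$)
$w{\left(103 \right)} + b{\left(\left(-5\right) 12,-211 \right)} = 103 - 61 = 42$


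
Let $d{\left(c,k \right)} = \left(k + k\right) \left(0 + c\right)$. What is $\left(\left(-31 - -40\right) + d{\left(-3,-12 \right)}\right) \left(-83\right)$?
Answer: $-6723$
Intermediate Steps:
$d{\left(c,k \right)} = 2 c k$ ($d{\left(c,k \right)} = 2 k c = 2 c k$)
$\left(\left(-31 - -40\right) + d{\left(-3,-12 \right)}\right) \left(-83\right) = \left(\left(-31 - -40\right) + 2 \left(-3\right) \left(-12\right)\right) \left(-83\right) = \left(\left(-31 + 40\right) + 72\right) \left(-83\right) = \left(9 + 72\right) \left(-83\right) = 81 \left(-83\right) = -6723$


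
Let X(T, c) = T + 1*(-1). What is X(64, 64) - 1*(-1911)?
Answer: 1974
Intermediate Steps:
X(T, c) = -1 + T (X(T, c) = T - 1 = -1 + T)
X(64, 64) - 1*(-1911) = (-1 + 64) - 1*(-1911) = 63 + 1911 = 1974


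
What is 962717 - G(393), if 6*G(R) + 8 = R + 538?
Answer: 5775379/6 ≈ 9.6256e+5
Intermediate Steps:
G(R) = 265/3 + R/6 (G(R) = -4/3 + (R + 538)/6 = -4/3 + (538 + R)/6 = -4/3 + (269/3 + R/6) = 265/3 + R/6)
962717 - G(393) = 962717 - (265/3 + (1/6)*393) = 962717 - (265/3 + 131/2) = 962717 - 1*923/6 = 962717 - 923/6 = 5775379/6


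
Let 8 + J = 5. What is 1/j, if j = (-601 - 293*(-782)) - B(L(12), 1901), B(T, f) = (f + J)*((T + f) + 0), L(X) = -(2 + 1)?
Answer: -1/3373879 ≈ -2.9639e-7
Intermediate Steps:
J = -3 (J = -8 + 5 = -3)
L(X) = -3 (L(X) = -1*3 = -3)
B(T, f) = (-3 + f)*(T + f) (B(T, f) = (f - 3)*((T + f) + 0) = (-3 + f)*(T + f))
j = -3373879 (j = (-601 - 293*(-782)) - (1901² - 3*(-3) - 3*1901 - 3*1901) = (-601 + 229126) - (3613801 + 9 - 5703 - 5703) = 228525 - 1*3602404 = 228525 - 3602404 = -3373879)
1/j = 1/(-3373879) = -1/3373879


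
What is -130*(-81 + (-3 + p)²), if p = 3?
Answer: 10530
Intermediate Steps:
-130*(-81 + (-3 + p)²) = -130*(-81 + (-3 + 3)²) = -130*(-81 + 0²) = -130*(-81 + 0) = -130*(-81) = 10530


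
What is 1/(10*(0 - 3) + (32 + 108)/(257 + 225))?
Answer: -241/7160 ≈ -0.033659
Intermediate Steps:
1/(10*(0 - 3) + (32 + 108)/(257 + 225)) = 1/(10*(-3) + 140/482) = 1/(-30 + 140*(1/482)) = 1/(-30 + 70/241) = 1/(-7160/241) = -241/7160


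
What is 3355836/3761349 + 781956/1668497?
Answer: 2846803905712/2091933174151 ≈ 1.3608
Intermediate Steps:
3355836/3761349 + 781956/1668497 = 3355836*(1/3761349) + 781956*(1/1668497) = 1118612/1253783 + 781956/1668497 = 2846803905712/2091933174151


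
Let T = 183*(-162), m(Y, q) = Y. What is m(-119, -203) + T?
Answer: -29765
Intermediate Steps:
T = -29646
m(-119, -203) + T = -119 - 29646 = -29765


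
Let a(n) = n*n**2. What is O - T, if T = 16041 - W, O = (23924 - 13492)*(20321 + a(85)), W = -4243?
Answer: 6618520388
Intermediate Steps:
a(n) = n**3
O = 6618540672 (O = (23924 - 13492)*(20321 + 85**3) = 10432*(20321 + 614125) = 10432*634446 = 6618540672)
T = 20284 (T = 16041 - 1*(-4243) = 16041 + 4243 = 20284)
O - T = 6618540672 - 1*20284 = 6618540672 - 20284 = 6618520388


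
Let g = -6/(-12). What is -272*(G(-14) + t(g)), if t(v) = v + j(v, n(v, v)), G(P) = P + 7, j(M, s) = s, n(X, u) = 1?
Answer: 1496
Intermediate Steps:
G(P) = 7 + P
g = 1/2 (g = -6*(-1/12) = 1/2 ≈ 0.50000)
t(v) = 1 + v (t(v) = v + 1 = 1 + v)
-272*(G(-14) + t(g)) = -272*((7 - 14) + (1 + 1/2)) = -272*(-7 + 3/2) = -272*(-11/2) = 1496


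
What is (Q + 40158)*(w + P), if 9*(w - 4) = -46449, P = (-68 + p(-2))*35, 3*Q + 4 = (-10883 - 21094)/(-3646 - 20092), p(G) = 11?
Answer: -309892783064/1079 ≈ -2.8720e+8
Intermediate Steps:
Q = -5725/6474 (Q = -4/3 + ((-10883 - 21094)/(-3646 - 20092))/3 = -4/3 + (-31977/(-23738))/3 = -4/3 + (-31977*(-1/23738))/3 = -4/3 + (⅓)*(2907/2158) = -4/3 + 969/2158 = -5725/6474 ≈ -0.88431)
P = -1995 (P = (-68 + 11)*35 = -57*35 = -1995)
w = -5157 (w = 4 + (⅑)*(-46449) = 4 - 5161 = -5157)
(Q + 40158)*(w + P) = (-5725/6474 + 40158)*(-5157 - 1995) = (259977167/6474)*(-7152) = -309892783064/1079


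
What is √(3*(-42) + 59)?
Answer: I*√67 ≈ 8.1853*I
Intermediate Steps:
√(3*(-42) + 59) = √(-126 + 59) = √(-67) = I*√67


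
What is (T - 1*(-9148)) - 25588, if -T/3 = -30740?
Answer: 75780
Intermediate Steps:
T = 92220 (T = -3*(-30740) = 92220)
(T - 1*(-9148)) - 25588 = (92220 - 1*(-9148)) - 25588 = (92220 + 9148) - 25588 = 101368 - 25588 = 75780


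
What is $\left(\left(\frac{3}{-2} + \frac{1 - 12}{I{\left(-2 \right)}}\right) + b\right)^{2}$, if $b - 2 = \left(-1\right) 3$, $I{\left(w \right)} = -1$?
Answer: $\frac{289}{4} \approx 72.25$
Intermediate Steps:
$b = -1$ ($b = 2 - 3 = -1$)
$\left(\left(\frac{3}{-2} + \frac{1 - 12}{I{\left(-2 \right)}}\right) + b\right)^{2} = \left(\left(\frac{3}{-2} + \frac{1 - 12}{-1}\right) - 1\right)^{2} = \left(\left(3 \left(- \frac{1}{2}\right) + \left(1 - 12\right) \left(-1\right)\right) - 1\right)^{2} = \left(\left(- \frac{3}{2} - -11\right) - 1\right)^{2} = \left(\left(- \frac{3}{2} + 11\right) - 1\right)^{2} = \left(\frac{19}{2} - 1\right)^{2} = \left(\frac{17}{2}\right)^{2} = \frac{289}{4}$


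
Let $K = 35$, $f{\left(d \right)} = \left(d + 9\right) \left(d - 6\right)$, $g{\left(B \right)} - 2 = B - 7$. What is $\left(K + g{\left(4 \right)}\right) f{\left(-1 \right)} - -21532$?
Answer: $19628$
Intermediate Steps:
$g{\left(B \right)} = -5 + B$ ($g{\left(B \right)} = 2 + \left(B - 7\right) = 2 + \left(-7 + B\right) = -5 + B$)
$f{\left(d \right)} = \left(-6 + d\right) \left(9 + d\right)$ ($f{\left(d \right)} = \left(9 + d\right) \left(-6 + d\right) = \left(-6 + d\right) \left(9 + d\right)$)
$\left(K + g{\left(4 \right)}\right) f{\left(-1 \right)} - -21532 = \left(35 + \left(-5 + 4\right)\right) \left(-54 + \left(-1\right)^{2} + 3 \left(-1\right)\right) - -21532 = \left(35 - 1\right) \left(-54 + 1 - 3\right) + 21532 = 34 \left(-56\right) + 21532 = -1904 + 21532 = 19628$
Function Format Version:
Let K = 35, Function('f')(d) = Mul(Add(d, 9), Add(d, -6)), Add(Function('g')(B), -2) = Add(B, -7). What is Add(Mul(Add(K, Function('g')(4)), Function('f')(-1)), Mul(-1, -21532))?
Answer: 19628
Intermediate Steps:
Function('g')(B) = Add(-5, B) (Function('g')(B) = Add(2, Add(B, -7)) = Add(2, Add(-7, B)) = Add(-5, B))
Function('f')(d) = Mul(Add(-6, d), Add(9, d)) (Function('f')(d) = Mul(Add(9, d), Add(-6, d)) = Mul(Add(-6, d), Add(9, d)))
Add(Mul(Add(K, Function('g')(4)), Function('f')(-1)), Mul(-1, -21532)) = Add(Mul(Add(35, Add(-5, 4)), Add(-54, Pow(-1, 2), Mul(3, -1))), Mul(-1, -21532)) = Add(Mul(Add(35, -1), Add(-54, 1, -3)), 21532) = Add(Mul(34, -56), 21532) = Add(-1904, 21532) = 19628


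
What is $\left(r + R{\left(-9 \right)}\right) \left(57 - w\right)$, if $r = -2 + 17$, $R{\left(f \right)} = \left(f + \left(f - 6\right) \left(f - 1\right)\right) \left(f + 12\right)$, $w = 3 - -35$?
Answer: $8322$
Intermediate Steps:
$w = 38$ ($w = 3 + 35 = 38$)
$R{\left(f \right)} = \left(12 + f\right) \left(f + \left(-1 + f\right) \left(-6 + f\right)\right)$ ($R{\left(f \right)} = \left(f + \left(-6 + f\right) \left(-1 + f\right)\right) \left(12 + f\right) = \left(f + \left(-1 + f\right) \left(-6 + f\right)\right) \left(12 + f\right) = \left(12 + f\right) \left(f + \left(-1 + f\right) \left(-6 + f\right)\right)$)
$r = 15$
$\left(r + R{\left(-9 \right)}\right) \left(57 - w\right) = \left(15 + \left(72 + \left(-9\right)^{3} - -594 + 6 \left(-9\right)^{2}\right)\right) \left(57 - 38\right) = \left(15 + \left(72 - 729 + 594 + 6 \cdot 81\right)\right) \left(57 - 38\right) = \left(15 + \left(72 - 729 + 594 + 486\right)\right) 19 = \left(15 + 423\right) 19 = 438 \cdot 19 = 8322$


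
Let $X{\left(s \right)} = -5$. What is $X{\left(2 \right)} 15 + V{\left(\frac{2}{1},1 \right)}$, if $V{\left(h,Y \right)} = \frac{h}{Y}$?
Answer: $-73$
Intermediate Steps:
$X{\left(2 \right)} 15 + V{\left(\frac{2}{1},1 \right)} = \left(-5\right) 15 + \frac{2 \cdot 1^{-1}}{1} = -75 + 2 \cdot 1 \cdot 1 = -75 + 2 \cdot 1 = -75 + 2 = -73$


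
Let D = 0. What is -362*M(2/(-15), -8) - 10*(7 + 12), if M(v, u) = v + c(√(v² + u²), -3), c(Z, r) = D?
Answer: -2126/15 ≈ -141.73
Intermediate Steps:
c(Z, r) = 0
M(v, u) = v (M(v, u) = v + 0 = v)
-362*M(2/(-15), -8) - 10*(7 + 12) = -724/(-15) - 10*(7 + 12) = -724*(-1)/15 - 10*19 = -362*(-2/15) - 190 = 724/15 - 190 = -2126/15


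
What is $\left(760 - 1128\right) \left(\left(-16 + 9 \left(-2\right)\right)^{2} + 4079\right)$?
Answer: $-1926480$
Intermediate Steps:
$\left(760 - 1128\right) \left(\left(-16 + 9 \left(-2\right)\right)^{2} + 4079\right) = - 368 \left(\left(-16 - 18\right)^{2} + 4079\right) = - 368 \left(\left(-34\right)^{2} + 4079\right) = - 368 \left(1156 + 4079\right) = \left(-368\right) 5235 = -1926480$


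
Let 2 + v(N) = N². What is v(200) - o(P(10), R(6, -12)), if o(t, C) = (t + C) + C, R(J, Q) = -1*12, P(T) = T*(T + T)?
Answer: 39822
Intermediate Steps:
P(T) = 2*T² (P(T) = T*(2*T) = 2*T²)
R(J, Q) = -12
v(N) = -2 + N²
o(t, C) = t + 2*C (o(t, C) = (C + t) + C = t + 2*C)
v(200) - o(P(10), R(6, -12)) = (-2 + 200²) - (2*10² + 2*(-12)) = (-2 + 40000) - (2*100 - 24) = 39998 - (200 - 24) = 39998 - 1*176 = 39998 - 176 = 39822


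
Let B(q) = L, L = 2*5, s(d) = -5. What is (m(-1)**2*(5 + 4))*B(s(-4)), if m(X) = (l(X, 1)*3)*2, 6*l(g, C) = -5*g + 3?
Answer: 5760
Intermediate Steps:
l(g, C) = 1/2 - 5*g/6 (l(g, C) = (-5*g + 3)/6 = (3 - 5*g)/6 = 1/2 - 5*g/6)
L = 10
m(X) = 3 - 5*X (m(X) = ((1/2 - 5*X/6)*3)*2 = (3/2 - 5*X/2)*2 = 3 - 5*X)
B(q) = 10
(m(-1)**2*(5 + 4))*B(s(-4)) = ((3 - 5*(-1))**2*(5 + 4))*10 = ((3 + 5)**2*9)*10 = (8**2*9)*10 = (64*9)*10 = 576*10 = 5760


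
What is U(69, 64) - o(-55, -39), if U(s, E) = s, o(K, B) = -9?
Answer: 78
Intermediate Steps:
U(69, 64) - o(-55, -39) = 69 - 1*(-9) = 69 + 9 = 78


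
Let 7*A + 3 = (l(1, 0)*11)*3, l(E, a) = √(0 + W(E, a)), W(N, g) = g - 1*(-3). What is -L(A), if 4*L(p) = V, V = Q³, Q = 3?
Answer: -27/4 ≈ -6.7500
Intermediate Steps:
W(N, g) = 3 + g (W(N, g) = g + 3 = 3 + g)
l(E, a) = √(3 + a) (l(E, a) = √(0 + (3 + a)) = √(3 + a))
A = -3/7 + 33*√3/7 (A = -3/7 + ((√(3 + 0)*11)*3)/7 = -3/7 + ((√3*11)*3)/7 = -3/7 + ((11*√3)*3)/7 = -3/7 + (33*√3)/7 = -3/7 + 33*√3/7 ≈ 7.7368)
V = 27 (V = 3³ = 27)
L(p) = 27/4 (L(p) = (¼)*27 = 27/4)
-L(A) = -1*27/4 = -27/4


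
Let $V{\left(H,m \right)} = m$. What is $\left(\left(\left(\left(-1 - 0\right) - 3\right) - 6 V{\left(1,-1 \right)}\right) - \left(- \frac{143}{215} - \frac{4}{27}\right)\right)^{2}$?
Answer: $\frac{266701561}{33698025} \approx 7.9145$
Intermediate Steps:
$\left(\left(\left(\left(-1 - 0\right) - 3\right) - 6 V{\left(1,-1 \right)}\right) - \left(- \frac{143}{215} - \frac{4}{27}\right)\right)^{2} = \left(\left(\left(\left(-1 - 0\right) - 3\right) - -6\right) - \left(- \frac{143}{215} - \frac{4}{27}\right)\right)^{2} = \left(\left(\left(\left(-1 + 0\right) - 3\right) + 6\right) - - \frac{4721}{5805}\right)^{2} = \left(\left(\left(-1 - 3\right) + 6\right) + \left(\frac{4}{27} + \frac{143}{215}\right)\right)^{2} = \left(\left(-4 + 6\right) + \frac{4721}{5805}\right)^{2} = \left(2 + \frac{4721}{5805}\right)^{2} = \left(\frac{16331}{5805}\right)^{2} = \frac{266701561}{33698025}$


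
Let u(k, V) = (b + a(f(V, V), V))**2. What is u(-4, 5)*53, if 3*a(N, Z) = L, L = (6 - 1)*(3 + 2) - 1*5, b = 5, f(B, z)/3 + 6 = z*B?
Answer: 64925/9 ≈ 7213.9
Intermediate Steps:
f(B, z) = -18 + 3*B*z (f(B, z) = -18 + 3*(z*B) = -18 + 3*(B*z) = -18 + 3*B*z)
L = 20 (L = 5*5 - 5 = 25 - 5 = 20)
a(N, Z) = 20/3 (a(N, Z) = (1/3)*20 = 20/3)
u(k, V) = 1225/9 (u(k, V) = (5 + 20/3)**2 = (35/3)**2 = 1225/9)
u(-4, 5)*53 = (1225/9)*53 = 64925/9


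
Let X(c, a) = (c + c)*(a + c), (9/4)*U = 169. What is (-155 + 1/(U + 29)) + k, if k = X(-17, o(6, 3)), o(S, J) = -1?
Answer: 428218/937 ≈ 457.01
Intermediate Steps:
U = 676/9 (U = (4/9)*169 = 676/9 ≈ 75.111)
X(c, a) = 2*c*(a + c) (X(c, a) = (2*c)*(a + c) = 2*c*(a + c))
k = 612 (k = 2*(-17)*(-1 - 17) = 2*(-17)*(-18) = 612)
(-155 + 1/(U + 29)) + k = (-155 + 1/(676/9 + 29)) + 612 = (-155 + 1/(937/9)) + 612 = (-155 + 9/937) + 612 = -145226/937 + 612 = 428218/937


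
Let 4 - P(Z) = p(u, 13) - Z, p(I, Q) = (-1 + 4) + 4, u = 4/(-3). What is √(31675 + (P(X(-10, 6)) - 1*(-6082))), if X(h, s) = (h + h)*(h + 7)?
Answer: √37814 ≈ 194.46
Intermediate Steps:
u = -4/3 (u = 4*(-⅓) = -4/3 ≈ -1.3333)
p(I, Q) = 7 (p(I, Q) = 3 + 4 = 7)
X(h, s) = 2*h*(7 + h) (X(h, s) = (2*h)*(7 + h) = 2*h*(7 + h))
P(Z) = -3 + Z (P(Z) = 4 - (7 - Z) = 4 + (-7 + Z) = -3 + Z)
√(31675 + (P(X(-10, 6)) - 1*(-6082))) = √(31675 + ((-3 + 2*(-10)*(7 - 10)) - 1*(-6082))) = √(31675 + ((-3 + 2*(-10)*(-3)) + 6082)) = √(31675 + ((-3 + 60) + 6082)) = √(31675 + (57 + 6082)) = √(31675 + 6139) = √37814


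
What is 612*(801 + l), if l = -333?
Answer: 286416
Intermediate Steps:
612*(801 + l) = 612*(801 - 333) = 612*468 = 286416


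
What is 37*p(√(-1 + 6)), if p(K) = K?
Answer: 37*√5 ≈ 82.734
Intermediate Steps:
37*p(√(-1 + 6)) = 37*√(-1 + 6) = 37*√5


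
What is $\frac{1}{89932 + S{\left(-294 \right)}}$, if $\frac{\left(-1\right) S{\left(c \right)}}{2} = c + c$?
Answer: $\frac{1}{91108} \approx 1.0976 \cdot 10^{-5}$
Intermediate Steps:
$S{\left(c \right)} = - 4 c$ ($S{\left(c \right)} = - 2 \left(c + c\right) = - 2 \cdot 2 c = - 4 c$)
$\frac{1}{89932 + S{\left(-294 \right)}} = \frac{1}{89932 - -1176} = \frac{1}{89932 + 1176} = \frac{1}{91108}$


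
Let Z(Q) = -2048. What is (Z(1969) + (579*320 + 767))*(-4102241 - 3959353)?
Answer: -1483325234406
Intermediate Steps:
(Z(1969) + (579*320 + 767))*(-4102241 - 3959353) = (-2048 + (579*320 + 767))*(-4102241 - 3959353) = (-2048 + (185280 + 767))*(-8061594) = (-2048 + 186047)*(-8061594) = 183999*(-8061594) = -1483325234406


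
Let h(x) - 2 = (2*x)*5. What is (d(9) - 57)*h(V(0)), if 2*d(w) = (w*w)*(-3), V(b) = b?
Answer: -357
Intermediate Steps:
h(x) = 2 + 10*x (h(x) = 2 + (2*x)*5 = 2 + 10*x)
d(w) = -3*w²/2 (d(w) = ((w*w)*(-3))/2 = (w²*(-3))/2 = (-3*w²)/2 = -3*w²/2)
(d(9) - 57)*h(V(0)) = (-3/2*9² - 57)*(2 + 10*0) = (-3/2*81 - 57)*(2 + 0) = (-243/2 - 57)*2 = -357/2*2 = -357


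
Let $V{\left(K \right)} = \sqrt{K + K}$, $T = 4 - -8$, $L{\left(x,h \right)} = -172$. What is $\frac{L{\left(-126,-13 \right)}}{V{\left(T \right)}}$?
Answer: $- \frac{43 \sqrt{6}}{3} \approx -35.109$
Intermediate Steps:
$T = 12$ ($T = 4 + 8 = 12$)
$V{\left(K \right)} = \sqrt{2} \sqrt{K}$ ($V{\left(K \right)} = \sqrt{2 K} = \sqrt{2} \sqrt{K}$)
$\frac{L{\left(-126,-13 \right)}}{V{\left(T \right)}} = - \frac{172}{\sqrt{2} \sqrt{12}} = - \frac{172}{\sqrt{2} \cdot 2 \sqrt{3}} = - \frac{172}{2 \sqrt{6}} = - 172 \frac{\sqrt{6}}{12} = - \frac{43 \sqrt{6}}{3}$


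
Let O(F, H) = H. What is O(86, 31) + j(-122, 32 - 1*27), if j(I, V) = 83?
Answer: 114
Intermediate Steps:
O(86, 31) + j(-122, 32 - 1*27) = 31 + 83 = 114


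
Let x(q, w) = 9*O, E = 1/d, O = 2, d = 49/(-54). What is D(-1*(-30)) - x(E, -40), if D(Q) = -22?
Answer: -40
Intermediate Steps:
d = -49/54 (d = 49*(-1/54) = -49/54 ≈ -0.90741)
E = -54/49 (E = 1/(-49/54) = -54/49 ≈ -1.1020)
x(q, w) = 18 (x(q, w) = 9*2 = 18)
D(-1*(-30)) - x(E, -40) = -22 - 1*18 = -22 - 18 = -40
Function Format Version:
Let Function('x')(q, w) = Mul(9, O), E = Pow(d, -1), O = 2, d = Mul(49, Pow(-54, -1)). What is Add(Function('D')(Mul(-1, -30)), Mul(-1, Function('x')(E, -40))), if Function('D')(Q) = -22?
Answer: -40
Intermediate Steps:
d = Rational(-49, 54) (d = Mul(49, Rational(-1, 54)) = Rational(-49, 54) ≈ -0.90741)
E = Rational(-54, 49) (E = Pow(Rational(-49, 54), -1) = Rational(-54, 49) ≈ -1.1020)
Function('x')(q, w) = 18 (Function('x')(q, w) = Mul(9, 2) = 18)
Add(Function('D')(Mul(-1, -30)), Mul(-1, Function('x')(E, -40))) = Add(-22, Mul(-1, 18)) = Add(-22, -18) = -40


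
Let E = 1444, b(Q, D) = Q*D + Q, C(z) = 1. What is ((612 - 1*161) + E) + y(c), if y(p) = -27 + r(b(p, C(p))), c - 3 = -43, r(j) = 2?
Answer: 1870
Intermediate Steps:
b(Q, D) = Q + D*Q (b(Q, D) = D*Q + Q = Q + D*Q)
c = -40 (c = 3 - 43 = -40)
y(p) = -25 (y(p) = -27 + 2 = -25)
((612 - 1*161) + E) + y(c) = ((612 - 1*161) + 1444) - 25 = ((612 - 161) + 1444) - 25 = (451 + 1444) - 25 = 1895 - 25 = 1870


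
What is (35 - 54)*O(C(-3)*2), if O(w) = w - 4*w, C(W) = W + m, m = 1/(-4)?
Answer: -741/2 ≈ -370.50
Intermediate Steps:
m = -1/4 ≈ -0.25000
C(W) = -1/4 + W (C(W) = W - 1/4 = -1/4 + W)
O(w) = -3*w
(35 - 54)*O(C(-3)*2) = (35 - 54)*(-3*(-1/4 - 3)*2) = -(-57)*(-13/4*2) = -(-57)*(-13)/2 = -19*39/2 = -741/2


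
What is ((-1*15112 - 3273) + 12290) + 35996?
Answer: 29901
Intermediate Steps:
((-1*15112 - 3273) + 12290) + 35996 = ((-15112 - 3273) + 12290) + 35996 = (-18385 + 12290) + 35996 = -6095 + 35996 = 29901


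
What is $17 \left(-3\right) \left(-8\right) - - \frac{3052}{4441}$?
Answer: $\frac{1814980}{4441} \approx 408.69$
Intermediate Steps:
$17 \left(-3\right) \left(-8\right) - - \frac{3052}{4441} = \left(-51\right) \left(-8\right) - \left(-3052\right) \frac{1}{4441} = 408 - - \frac{3052}{4441} = 408 + \frac{3052}{4441} = \frac{1814980}{4441}$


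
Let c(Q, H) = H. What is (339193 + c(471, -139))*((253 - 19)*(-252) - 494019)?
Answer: -187492454298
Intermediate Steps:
(339193 + c(471, -139))*((253 - 19)*(-252) - 494019) = (339193 - 139)*((253 - 19)*(-252) - 494019) = 339054*(234*(-252) - 494019) = 339054*(-58968 - 494019) = 339054*(-552987) = -187492454298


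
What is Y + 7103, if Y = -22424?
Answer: -15321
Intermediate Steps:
Y + 7103 = -22424 + 7103 = -15321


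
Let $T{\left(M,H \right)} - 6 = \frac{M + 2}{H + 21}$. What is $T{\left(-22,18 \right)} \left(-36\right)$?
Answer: $- \frac{2568}{13} \approx -197.54$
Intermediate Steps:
$T{\left(M,H \right)} = 6 + \frac{2 + M}{21 + H}$ ($T{\left(M,H \right)} = 6 + \frac{M + 2}{H + 21} = 6 + \frac{2 + M}{21 + H}$)
$T{\left(-22,18 \right)} \left(-36\right) = \frac{128 - 22 + 6 \cdot 18}{21 + 18} \left(-36\right) = \frac{128 - 22 + 108}{39} \left(-36\right) = \frac{1}{39} \cdot 214 \left(-36\right) = \frac{214}{39} \left(-36\right) = - \frac{2568}{13}$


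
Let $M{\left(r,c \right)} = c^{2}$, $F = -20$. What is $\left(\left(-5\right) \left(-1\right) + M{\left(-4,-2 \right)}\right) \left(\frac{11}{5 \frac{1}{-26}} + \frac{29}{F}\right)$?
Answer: $- \frac{10557}{20} \approx -527.85$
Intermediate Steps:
$\left(\left(-5\right) \left(-1\right) + M{\left(-4,-2 \right)}\right) \left(\frac{11}{5 \frac{1}{-26}} + \frac{29}{F}\right) = \left(\left(-5\right) \left(-1\right) + \left(-2\right)^{2}\right) \left(\frac{11}{5 \frac{1}{-26}} + \frac{29}{-20}\right) = \left(5 + 4\right) \left(\frac{11}{5 \left(- \frac{1}{26}\right)} + 29 \left(- \frac{1}{20}\right)\right) = 9 \left(\frac{11}{- \frac{5}{26}} - \frac{29}{20}\right) = 9 \left(11 \left(- \frac{26}{5}\right) - \frac{29}{20}\right) = 9 \left(- \frac{286}{5} - \frac{29}{20}\right) = 9 \left(- \frac{1173}{20}\right) = - \frac{10557}{20}$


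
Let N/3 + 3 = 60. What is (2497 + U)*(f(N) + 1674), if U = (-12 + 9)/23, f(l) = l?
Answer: 105954660/23 ≈ 4.6067e+6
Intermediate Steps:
N = 171 (N = -9 + 3*60 = -9 + 180 = 171)
U = -3/23 (U = -3*1/23 = -3/23 ≈ -0.13043)
(2497 + U)*(f(N) + 1674) = (2497 - 3/23)*(171 + 1674) = (57428/23)*1845 = 105954660/23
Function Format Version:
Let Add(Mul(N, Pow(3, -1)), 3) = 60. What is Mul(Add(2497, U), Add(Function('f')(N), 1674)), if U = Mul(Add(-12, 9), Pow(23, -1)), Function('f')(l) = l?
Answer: Rational(105954660, 23) ≈ 4.6067e+6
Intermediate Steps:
N = 171 (N = Add(-9, Mul(3, 60)) = Add(-9, 180) = 171)
U = Rational(-3, 23) (U = Mul(-3, Rational(1, 23)) = Rational(-3, 23) ≈ -0.13043)
Mul(Add(2497, U), Add(Function('f')(N), 1674)) = Mul(Add(2497, Rational(-3, 23)), Add(171, 1674)) = Mul(Rational(57428, 23), 1845) = Rational(105954660, 23)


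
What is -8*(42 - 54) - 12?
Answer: 84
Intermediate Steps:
-8*(42 - 54) - 12 = -8*(-12) - 12 = 96 - 12 = 84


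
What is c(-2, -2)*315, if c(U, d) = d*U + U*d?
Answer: 2520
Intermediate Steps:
c(U, d) = 2*U*d (c(U, d) = U*d + U*d = 2*U*d)
c(-2, -2)*315 = (2*(-2)*(-2))*315 = 8*315 = 2520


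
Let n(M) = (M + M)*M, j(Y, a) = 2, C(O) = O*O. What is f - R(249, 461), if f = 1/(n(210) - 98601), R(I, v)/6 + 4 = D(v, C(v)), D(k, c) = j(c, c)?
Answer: 124811/10401 ≈ 12.000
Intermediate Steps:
C(O) = O**2
D(k, c) = 2
R(I, v) = -12 (R(I, v) = -24 + 6*2 = -24 + 12 = -12)
n(M) = 2*M**2 (n(M) = (2*M)*M = 2*M**2)
f = -1/10401 (f = 1/(2*210**2 - 98601) = 1/(2*44100 - 98601) = 1/(88200 - 98601) = 1/(-10401) = -1/10401 ≈ -9.6145e-5)
f - R(249, 461) = -1/10401 - 1*(-12) = -1/10401 + 12 = 124811/10401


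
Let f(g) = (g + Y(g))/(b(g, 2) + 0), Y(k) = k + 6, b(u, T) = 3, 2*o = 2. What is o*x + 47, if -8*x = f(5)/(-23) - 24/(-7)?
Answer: 22508/483 ≈ 46.600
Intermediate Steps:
o = 1 (o = (1/2)*2 = 1)
Y(k) = 6 + k
f(g) = 2 + 2*g/3 (f(g) = (g + (6 + g))/(3 + 0) = (6 + 2*g)/3 = (6 + 2*g)*(1/3) = 2 + 2*g/3)
x = -193/483 (x = -((2 + (2/3)*5)/(-23) - 24/(-7))/8 = -((2 + 10/3)*(-1/23) - 24*(-1/7))/8 = -((16/3)*(-1/23) + 24/7)/8 = -(-16/69 + 24/7)/8 = -1/8*1544/483 = -193/483 ≈ -0.39959)
o*x + 47 = 1*(-193/483) + 47 = -193/483 + 47 = 22508/483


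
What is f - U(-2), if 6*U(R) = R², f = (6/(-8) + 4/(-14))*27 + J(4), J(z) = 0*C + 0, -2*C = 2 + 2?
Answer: -2405/84 ≈ -28.631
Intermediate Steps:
C = -2 (C = -(2 + 2)/2 = -½*4 = -2)
J(z) = 0 (J(z) = 0*(-2) + 0 = 0 + 0 = 0)
f = -783/28 (f = (6/(-8) + 4/(-14))*27 + 0 = (6*(-⅛) + 4*(-1/14))*27 + 0 = (-¾ - 2/7)*27 + 0 = -29/28*27 + 0 = -783/28 + 0 = -783/28 ≈ -27.964)
U(R) = R²/6
f - U(-2) = -783/28 - (-2)²/6 = -783/28 - 4/6 = -783/28 - 1*⅔ = -783/28 - ⅔ = -2405/84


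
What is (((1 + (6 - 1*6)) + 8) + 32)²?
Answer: 1681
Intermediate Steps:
(((1 + (6 - 1*6)) + 8) + 32)² = (((1 + (6 - 6)) + 8) + 32)² = (((1 + 0) + 8) + 32)² = ((1 + 8) + 32)² = (9 + 32)² = 41² = 1681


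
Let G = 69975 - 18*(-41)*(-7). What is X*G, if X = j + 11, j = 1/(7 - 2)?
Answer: 3629304/5 ≈ 7.2586e+5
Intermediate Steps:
j = ⅕ (j = 1/5 = ⅕ ≈ 0.20000)
X = 56/5 (X = ⅕ + 11 = 56/5 ≈ 11.200)
G = 64809 (G = 69975 - (-738)*(-7) = 69975 - 1*5166 = 69975 - 5166 = 64809)
X*G = (56/5)*64809 = 3629304/5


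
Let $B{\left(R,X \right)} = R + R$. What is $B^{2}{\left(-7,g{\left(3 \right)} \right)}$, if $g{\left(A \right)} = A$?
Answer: $196$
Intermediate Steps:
$B{\left(R,X \right)} = 2 R$
$B^{2}{\left(-7,g{\left(3 \right)} \right)} = \left(2 \left(-7\right)\right)^{2} = \left(-14\right)^{2} = 196$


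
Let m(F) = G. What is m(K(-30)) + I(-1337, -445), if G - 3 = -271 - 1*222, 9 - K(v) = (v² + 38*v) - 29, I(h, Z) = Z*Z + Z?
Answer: 197090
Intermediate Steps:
I(h, Z) = Z + Z² (I(h, Z) = Z² + Z = Z + Z²)
K(v) = 38 - v² - 38*v (K(v) = 9 - ((v² + 38*v) - 29) = 9 - (-29 + v² + 38*v) = 9 + (29 - v² - 38*v) = 38 - v² - 38*v)
G = -490 (G = 3 + (-271 - 1*222) = 3 + (-271 - 222) = 3 - 493 = -490)
m(F) = -490
m(K(-30)) + I(-1337, -445) = -490 - 445*(1 - 445) = -490 - 445*(-444) = -490 + 197580 = 197090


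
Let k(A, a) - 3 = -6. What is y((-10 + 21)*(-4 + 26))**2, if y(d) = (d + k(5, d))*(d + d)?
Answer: 13380936976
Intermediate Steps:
k(A, a) = -3 (k(A, a) = 3 - 6 = -3)
y(d) = 2*d*(-3 + d) (y(d) = (d - 3)*(d + d) = (-3 + d)*(2*d) = 2*d*(-3 + d))
y((-10 + 21)*(-4 + 26))**2 = (2*((-10 + 21)*(-4 + 26))*(-3 + (-10 + 21)*(-4 + 26)))**2 = (2*(11*22)*(-3 + 11*22))**2 = (2*242*(-3 + 242))**2 = (2*242*239)**2 = 115676**2 = 13380936976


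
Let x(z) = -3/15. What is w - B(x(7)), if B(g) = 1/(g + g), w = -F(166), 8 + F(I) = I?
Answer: -311/2 ≈ -155.50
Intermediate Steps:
x(z) = -⅕ (x(z) = -3*1/15 = -⅕)
F(I) = -8 + I
w = -158 (w = -(-8 + 166) = -1*158 = -158)
B(g) = 1/(2*g)
w - B(x(7)) = -158 - 1/(2*(-⅕)) = -158 - (-5)/2 = -158 - 1*(-5/2) = -158 + 5/2 = -311/2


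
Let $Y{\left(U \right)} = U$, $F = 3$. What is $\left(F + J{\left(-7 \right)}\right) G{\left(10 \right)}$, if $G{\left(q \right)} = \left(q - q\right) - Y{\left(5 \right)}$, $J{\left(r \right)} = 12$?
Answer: $-75$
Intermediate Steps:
$G{\left(q \right)} = -5$ ($G{\left(q \right)} = \left(q - q\right) - 5 = 0 - 5 = -5$)
$\left(F + J{\left(-7 \right)}\right) G{\left(10 \right)} = \left(3 + 12\right) \left(-5\right) = 15 \left(-5\right) = -75$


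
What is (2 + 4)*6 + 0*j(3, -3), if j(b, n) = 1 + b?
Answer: 36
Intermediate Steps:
(2 + 4)*6 + 0*j(3, -3) = (2 + 4)*6 + 0*(1 + 3) = 6*6 + 0*4 = 36 + 0 = 36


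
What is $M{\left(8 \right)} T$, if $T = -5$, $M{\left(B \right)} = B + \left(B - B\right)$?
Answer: $-40$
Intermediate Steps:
$M{\left(B \right)} = B$ ($M{\left(B \right)} = B + 0 = B$)
$M{\left(8 \right)} T = 8 \left(-5\right) = -40$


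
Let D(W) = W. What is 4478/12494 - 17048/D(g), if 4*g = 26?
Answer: -212968605/81211 ≈ -2622.4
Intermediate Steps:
g = 13/2 (g = (¼)*26 = 13/2 ≈ 6.5000)
4478/12494 - 17048/D(g) = 4478/12494 - 17048/13/2 = 4478*(1/12494) - 17048*2/13 = 2239/6247 - 34096/13 = -212968605/81211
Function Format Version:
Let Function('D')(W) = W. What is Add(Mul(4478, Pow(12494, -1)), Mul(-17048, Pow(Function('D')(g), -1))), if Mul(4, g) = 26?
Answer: Rational(-212968605, 81211) ≈ -2622.4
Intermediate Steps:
g = Rational(13, 2) (g = Mul(Rational(1, 4), 26) = Rational(13, 2) ≈ 6.5000)
Add(Mul(4478, Pow(12494, -1)), Mul(-17048, Pow(Function('D')(g), -1))) = Add(Mul(4478, Pow(12494, -1)), Mul(-17048, Pow(Rational(13, 2), -1))) = Add(Mul(4478, Rational(1, 12494)), Mul(-17048, Rational(2, 13))) = Add(Rational(2239, 6247), Rational(-34096, 13)) = Rational(-212968605, 81211)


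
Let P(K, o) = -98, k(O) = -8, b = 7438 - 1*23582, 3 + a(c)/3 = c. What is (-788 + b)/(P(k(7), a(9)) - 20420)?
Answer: 8466/10259 ≈ 0.82523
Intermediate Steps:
a(c) = -9 + 3*c
b = -16144 (b = 7438 - 23582 = -16144)
(-788 + b)/(P(k(7), a(9)) - 20420) = (-788 - 16144)/(-98 - 20420) = -16932/(-20518) = -16932*(-1/20518) = 8466/10259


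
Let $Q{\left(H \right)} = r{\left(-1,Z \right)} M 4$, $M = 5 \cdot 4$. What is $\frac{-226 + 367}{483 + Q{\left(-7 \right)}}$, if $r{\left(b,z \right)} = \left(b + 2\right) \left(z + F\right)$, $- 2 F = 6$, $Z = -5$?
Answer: $- \frac{141}{157} \approx -0.89809$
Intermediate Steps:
$F = -3$ ($F = \left(- \frac{1}{2}\right) 6 = -3$)
$r{\left(b,z \right)} = \left(-3 + z\right) \left(2 + b\right)$ ($r{\left(b,z \right)} = \left(b + 2\right) \left(z - 3\right) = \left(2 + b\right) \left(-3 + z\right) = \left(-3 + z\right) \left(2 + b\right)$)
$M = 20$
$Q{\left(H \right)} = -640$ ($Q{\left(H \right)} = \left(-6 - -3 + 2 \left(-5\right) - -5\right) 20 \cdot 4 = \left(-6 + 3 - 10 + 5\right) 20 \cdot 4 = \left(-8\right) 20 \cdot 4 = \left(-160\right) 4 = -640$)
$\frac{-226 + 367}{483 + Q{\left(-7 \right)}} = \frac{-226 + 367}{483 - 640} = \frac{141}{-157} = 141 \left(- \frac{1}{157}\right) = - \frac{141}{157}$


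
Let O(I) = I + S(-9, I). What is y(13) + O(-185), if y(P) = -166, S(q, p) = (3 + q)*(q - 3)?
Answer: -279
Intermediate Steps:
S(q, p) = (-3 + q)*(3 + q) (S(q, p) = (3 + q)*(-3 + q) = (-3 + q)*(3 + q))
O(I) = 72 + I (O(I) = I + (-9 + (-9)**2) = I + (-9 + 81) = I + 72 = 72 + I)
y(13) + O(-185) = -166 + (72 - 185) = -166 - 113 = -279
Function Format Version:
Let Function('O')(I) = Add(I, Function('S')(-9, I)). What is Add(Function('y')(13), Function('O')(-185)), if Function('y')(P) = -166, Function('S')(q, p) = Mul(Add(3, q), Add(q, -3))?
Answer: -279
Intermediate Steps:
Function('S')(q, p) = Mul(Add(-3, q), Add(3, q)) (Function('S')(q, p) = Mul(Add(3, q), Add(-3, q)) = Mul(Add(-3, q), Add(3, q)))
Function('O')(I) = Add(72, I) (Function('O')(I) = Add(I, Add(-9, Pow(-9, 2))) = Add(I, Add(-9, 81)) = Add(I, 72) = Add(72, I))
Add(Function('y')(13), Function('O')(-185)) = Add(-166, Add(72, -185)) = Add(-166, -113) = -279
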